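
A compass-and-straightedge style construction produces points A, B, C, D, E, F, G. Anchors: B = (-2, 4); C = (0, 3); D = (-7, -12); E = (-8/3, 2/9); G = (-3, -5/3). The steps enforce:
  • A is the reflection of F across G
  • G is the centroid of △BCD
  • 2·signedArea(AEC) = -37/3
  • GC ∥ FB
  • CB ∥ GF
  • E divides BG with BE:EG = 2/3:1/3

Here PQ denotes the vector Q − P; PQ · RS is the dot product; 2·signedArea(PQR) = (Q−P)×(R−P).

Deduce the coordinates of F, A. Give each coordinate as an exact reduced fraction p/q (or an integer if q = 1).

1. F_x = -5  [GC ∥ FB ∩ CB ∥ GF]
2. F_y = -2/3  [GC ∥ FB ∩ CB ∥ GF]
   → F = (-5, -2/3)
3. A_x = -1  [A is the reflection of F across G]
4. A_y = -8/3  [A is the reflection of F across G]
   → A = (-1, -8/3)

A = (-1, -8/3)
F = (-5, -2/3)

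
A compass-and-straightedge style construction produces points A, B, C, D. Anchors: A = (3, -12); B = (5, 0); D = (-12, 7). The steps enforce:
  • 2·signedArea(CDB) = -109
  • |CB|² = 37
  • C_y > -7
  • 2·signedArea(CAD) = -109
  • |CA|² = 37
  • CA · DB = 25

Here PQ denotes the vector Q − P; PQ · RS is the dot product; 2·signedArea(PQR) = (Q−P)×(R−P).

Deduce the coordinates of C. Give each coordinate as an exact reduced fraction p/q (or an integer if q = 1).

C = (4, -6)

1. C_x = 4  [2·signedArea(CAD) = -109 ∩ CA · DB = 25]
2. C_y = -6  [2·signedArea(CAD) = -109 ∩ CA · DB = 25]
   → C = (4, -6)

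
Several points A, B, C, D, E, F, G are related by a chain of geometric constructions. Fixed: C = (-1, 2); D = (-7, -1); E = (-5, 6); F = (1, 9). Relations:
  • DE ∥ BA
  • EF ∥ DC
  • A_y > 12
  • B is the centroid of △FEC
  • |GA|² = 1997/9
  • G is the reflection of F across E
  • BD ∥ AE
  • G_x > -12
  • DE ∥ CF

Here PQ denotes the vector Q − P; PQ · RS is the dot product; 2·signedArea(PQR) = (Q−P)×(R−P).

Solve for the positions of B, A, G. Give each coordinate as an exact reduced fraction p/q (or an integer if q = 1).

A = (1/3, 38/3)
B = (-5/3, 17/3)
G = (-11, 3)

1. B_x = -5/3  [B is the centroid of △FEC]
2. B_y = 17/3  [B is the centroid of △FEC]
   → B = (-5/3, 17/3)
3. A_x = 1/3  [BD ∥ AE ∩ DE ∥ BA]
4. A_y = 38/3  [BD ∥ AE ∩ DE ∥ BA]
   → A = (1/3, 38/3)
5. G_x = -11  [G is the reflection of F across E]
6. G_y = 3  [G is the reflection of F across E]
   → G = (-11, 3)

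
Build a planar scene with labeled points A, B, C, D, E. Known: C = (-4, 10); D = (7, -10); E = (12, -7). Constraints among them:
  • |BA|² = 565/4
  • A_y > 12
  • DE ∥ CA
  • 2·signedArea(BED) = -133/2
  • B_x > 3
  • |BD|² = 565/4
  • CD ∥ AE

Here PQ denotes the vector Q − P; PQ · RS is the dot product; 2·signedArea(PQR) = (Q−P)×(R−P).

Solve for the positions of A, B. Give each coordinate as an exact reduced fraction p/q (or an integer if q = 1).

A = (1, 13)
B = (4, 3/2)

1. A_x = 1  [CD ∥ AE ∩ DE ∥ CA]
2. A_y = 13  [CD ∥ AE ∩ DE ∥ CA]
   → A = (1, 13)
3. B_x = 4  [line 3·x + -5·y + -9/2 = 0 ∩ |BD|² = 565/4]
4. B_y = 3/2  [line 3·x + -5·y + -9/2 = 0 ∩ |BD|² = 565/4]
   → B = (4, 3/2)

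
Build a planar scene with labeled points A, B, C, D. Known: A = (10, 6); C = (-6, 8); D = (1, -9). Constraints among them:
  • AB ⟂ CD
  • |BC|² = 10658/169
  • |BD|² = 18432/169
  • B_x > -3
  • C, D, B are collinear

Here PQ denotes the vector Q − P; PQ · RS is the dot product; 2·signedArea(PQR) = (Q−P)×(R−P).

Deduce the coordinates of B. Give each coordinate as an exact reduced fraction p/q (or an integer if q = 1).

B = (-503/169, 111/169)

1. B_x = -503/169  [C, D, B are collinear ∩ AB ⟂ CD]
2. B_y = 111/169  [C, D, B are collinear ∩ AB ⟂ CD]
   → B = (-503/169, 111/169)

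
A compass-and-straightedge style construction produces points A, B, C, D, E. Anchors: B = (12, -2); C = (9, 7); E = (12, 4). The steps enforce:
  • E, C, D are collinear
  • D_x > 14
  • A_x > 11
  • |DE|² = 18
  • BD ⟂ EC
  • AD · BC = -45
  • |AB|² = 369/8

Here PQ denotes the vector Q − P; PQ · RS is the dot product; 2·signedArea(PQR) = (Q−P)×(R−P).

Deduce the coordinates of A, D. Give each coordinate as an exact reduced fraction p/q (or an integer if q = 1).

A = (45/4, 19/4)
D = (15, 1)

1. D_x = 15  [E, C, D are collinear ∩ BD ⟂ EC]
2. D_y = 1  [E, C, D are collinear ∩ BD ⟂ EC]
   → D = (15, 1)
3. A_x = 45/4  [line 3·x + -9·y + 9 = 0 ∩ |AB|² = 369/8]
4. A_y = 19/4  [line 3·x + -9·y + 9 = 0 ∩ |AB|² = 369/8]
   → A = (45/4, 19/4)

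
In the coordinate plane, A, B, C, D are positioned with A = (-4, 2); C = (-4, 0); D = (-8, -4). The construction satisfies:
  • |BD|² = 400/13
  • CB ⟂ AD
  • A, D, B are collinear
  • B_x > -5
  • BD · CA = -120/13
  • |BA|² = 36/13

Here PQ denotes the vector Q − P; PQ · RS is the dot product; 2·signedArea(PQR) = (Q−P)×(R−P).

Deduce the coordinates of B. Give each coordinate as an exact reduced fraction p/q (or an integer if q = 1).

1. B_x = -64/13  [A, D, B are collinear ∩ CB ⟂ AD]
2. B_y = 8/13  [A, D, B are collinear ∩ CB ⟂ AD]
   → B = (-64/13, 8/13)

B = (-64/13, 8/13)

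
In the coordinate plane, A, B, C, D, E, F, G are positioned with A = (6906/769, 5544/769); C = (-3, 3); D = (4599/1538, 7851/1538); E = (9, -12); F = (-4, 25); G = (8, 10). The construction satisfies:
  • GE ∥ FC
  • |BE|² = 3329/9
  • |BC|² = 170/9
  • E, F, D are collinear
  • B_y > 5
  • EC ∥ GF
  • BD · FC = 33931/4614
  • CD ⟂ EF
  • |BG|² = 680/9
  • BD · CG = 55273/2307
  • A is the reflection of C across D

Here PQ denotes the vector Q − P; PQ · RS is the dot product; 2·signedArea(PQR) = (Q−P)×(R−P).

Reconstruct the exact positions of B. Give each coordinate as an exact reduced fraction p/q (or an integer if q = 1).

B = (2/3, 16/3)

1. B_x = 2/3  [BD · FC = 33931/4614 ∩ BD · CG = 55273/2307]
2. B_y = 16/3  [BD · FC = 33931/4614 ∩ BD · CG = 55273/2307]
   → B = (2/3, 16/3)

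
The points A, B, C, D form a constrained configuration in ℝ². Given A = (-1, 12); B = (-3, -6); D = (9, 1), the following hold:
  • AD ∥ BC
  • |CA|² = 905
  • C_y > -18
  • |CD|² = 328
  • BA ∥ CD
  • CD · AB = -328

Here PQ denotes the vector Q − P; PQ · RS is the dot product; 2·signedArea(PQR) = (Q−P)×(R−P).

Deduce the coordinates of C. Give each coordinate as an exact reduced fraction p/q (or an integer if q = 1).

1. C_x = 7  [BA ∥ CD ∩ AD ∥ BC]
2. C_y = -17  [BA ∥ CD ∩ AD ∥ BC]
   → C = (7, -17)

C = (7, -17)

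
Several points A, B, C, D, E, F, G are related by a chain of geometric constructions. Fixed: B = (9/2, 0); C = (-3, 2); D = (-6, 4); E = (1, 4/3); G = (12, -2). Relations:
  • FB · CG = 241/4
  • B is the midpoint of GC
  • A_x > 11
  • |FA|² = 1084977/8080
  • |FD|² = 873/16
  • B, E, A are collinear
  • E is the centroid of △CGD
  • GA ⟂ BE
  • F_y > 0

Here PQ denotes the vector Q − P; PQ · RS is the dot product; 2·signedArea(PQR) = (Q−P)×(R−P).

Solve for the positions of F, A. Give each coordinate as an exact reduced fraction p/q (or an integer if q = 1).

1. A_x = 5916/505  [B, E, A are collinear ∩ GA ⟂ BE]
2. A_y = -1388/505  [B, E, A are collinear ∩ GA ⟂ BE]
   → A = (5916/505, -1388/505)
3. F_x = 3/4  [line -15·x + 4·y + 29/4 = 0 ∩ |FA|² = 1084977/8080]
4. F_y = 1  [line -15·x + 4·y + 29/4 = 0 ∩ |FA|² = 1084977/8080]
   → F = (3/4, 1)

A = (5916/505, -1388/505)
F = (3/4, 1)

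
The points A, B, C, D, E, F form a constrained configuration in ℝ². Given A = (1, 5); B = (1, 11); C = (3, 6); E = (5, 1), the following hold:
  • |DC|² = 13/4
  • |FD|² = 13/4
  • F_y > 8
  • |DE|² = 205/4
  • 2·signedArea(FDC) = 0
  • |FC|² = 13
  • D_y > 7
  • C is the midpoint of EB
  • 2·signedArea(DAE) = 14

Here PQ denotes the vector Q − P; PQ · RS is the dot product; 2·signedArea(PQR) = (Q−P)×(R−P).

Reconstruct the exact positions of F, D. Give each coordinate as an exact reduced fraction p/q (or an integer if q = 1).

1. D_x = 2  [line 4·x + 4·y + -38 = 0 ∩ |DC|² = 13/4]
2. D_y = 15/2  [line 4·x + 4·y + -38 = 0 ∩ |DC|² = 13/4]
   → D = (2, 15/2)
3. F_x = 1  [line 3/2·x + 1·y + -21/2 = 0 ∩ |FC|² = 13]
4. F_y = 9  [line 3/2·x + 1·y + -21/2 = 0 ∩ |FC|² = 13]
   → F = (1, 9)

D = (2, 15/2)
F = (1, 9)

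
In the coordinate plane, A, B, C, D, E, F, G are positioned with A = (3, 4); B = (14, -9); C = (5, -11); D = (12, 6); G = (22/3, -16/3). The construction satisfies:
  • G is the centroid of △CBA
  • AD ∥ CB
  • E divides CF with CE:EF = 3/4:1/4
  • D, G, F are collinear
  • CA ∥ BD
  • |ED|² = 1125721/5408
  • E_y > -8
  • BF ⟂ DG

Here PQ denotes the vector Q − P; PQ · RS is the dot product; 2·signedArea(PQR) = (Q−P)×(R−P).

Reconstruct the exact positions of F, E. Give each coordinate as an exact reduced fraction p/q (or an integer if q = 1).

1. F_x = 2369/338  [D, G, F are collinear ∩ BF ⟂ DG]
2. F_y = -2069/338  [D, G, F are collinear ∩ BF ⟂ DG]
   → F = (2369/338, -2069/338)
3. E_x = 8797/1352  [E divides CF with CE:EF = 3/4:1/4]
4. E_y = -9925/1352  [E divides CF with CE:EF = 3/4:1/4]
   → E = (8797/1352, -9925/1352)

E = (8797/1352, -9925/1352)
F = (2369/338, -2069/338)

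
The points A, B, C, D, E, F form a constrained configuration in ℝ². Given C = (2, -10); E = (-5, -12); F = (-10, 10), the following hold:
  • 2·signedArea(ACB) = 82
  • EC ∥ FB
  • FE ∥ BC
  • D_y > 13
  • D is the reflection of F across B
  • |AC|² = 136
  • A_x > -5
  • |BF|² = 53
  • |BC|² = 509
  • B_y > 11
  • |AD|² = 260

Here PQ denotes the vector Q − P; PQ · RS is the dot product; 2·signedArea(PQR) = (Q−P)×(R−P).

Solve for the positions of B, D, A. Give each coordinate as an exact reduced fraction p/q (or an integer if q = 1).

1. B_x = -3  [FE ∥ BC ∩ EC ∥ FB]
2. B_y = 12  [FE ∥ BC ∩ EC ∥ FB]
   → B = (-3, 12)
3. D_x = 4  [D is the reflection of F across B]
4. D_y = 14  [D is the reflection of F across B]
   → D = (4, 14)
5. A_x = -4  [line -22·x + -5·y + -88 = 0 ∩ |AD|² = 260]
6. A_y = 0  [line -22·x + -5·y + -88 = 0 ∩ |AD|² = 260]
   → A = (-4, 0)

A = (-4, 0)
B = (-3, 12)
D = (4, 14)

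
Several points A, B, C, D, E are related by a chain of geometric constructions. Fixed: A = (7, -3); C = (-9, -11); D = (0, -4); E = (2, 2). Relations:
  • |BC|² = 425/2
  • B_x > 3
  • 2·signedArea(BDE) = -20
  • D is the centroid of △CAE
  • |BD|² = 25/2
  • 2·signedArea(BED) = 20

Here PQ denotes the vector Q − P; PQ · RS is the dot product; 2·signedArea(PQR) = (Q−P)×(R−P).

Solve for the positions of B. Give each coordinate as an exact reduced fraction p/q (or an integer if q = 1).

1. B_x = 7/2  [line 6·x + -2·y + -28 = 0 ∩ |BD|² = 25/2]
2. B_y = -7/2  [line 6·x + -2·y + -28 = 0 ∩ |BD|² = 25/2]
   → B = (7/2, -7/2)

B = (7/2, -7/2)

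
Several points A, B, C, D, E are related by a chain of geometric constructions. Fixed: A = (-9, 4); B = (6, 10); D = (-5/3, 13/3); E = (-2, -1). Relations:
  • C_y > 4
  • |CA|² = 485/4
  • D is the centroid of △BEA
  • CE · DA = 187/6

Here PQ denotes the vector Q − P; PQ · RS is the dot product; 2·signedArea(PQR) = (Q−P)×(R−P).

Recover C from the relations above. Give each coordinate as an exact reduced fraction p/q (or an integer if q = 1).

1. C_x = 2  [line 22/3·x + 1/3·y + -97/6 = 0 ∩ |CA|² = 485/4]
2. C_y = 9/2  [line 22/3·x + 1/3·y + -97/6 = 0 ∩ |CA|² = 485/4]
   → C = (2, 9/2)

C = (2, 9/2)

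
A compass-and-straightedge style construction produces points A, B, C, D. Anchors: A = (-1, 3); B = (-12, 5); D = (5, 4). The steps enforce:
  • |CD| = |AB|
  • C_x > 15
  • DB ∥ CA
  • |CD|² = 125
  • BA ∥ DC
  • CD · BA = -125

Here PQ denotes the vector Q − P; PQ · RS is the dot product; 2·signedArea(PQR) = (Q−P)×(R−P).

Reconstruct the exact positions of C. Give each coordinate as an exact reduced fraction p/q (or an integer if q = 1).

1. C_x = 16  [DB ∥ CA ∩ BA ∥ DC]
2. C_y = 2  [DB ∥ CA ∩ BA ∥ DC]
   → C = (16, 2)

C = (16, 2)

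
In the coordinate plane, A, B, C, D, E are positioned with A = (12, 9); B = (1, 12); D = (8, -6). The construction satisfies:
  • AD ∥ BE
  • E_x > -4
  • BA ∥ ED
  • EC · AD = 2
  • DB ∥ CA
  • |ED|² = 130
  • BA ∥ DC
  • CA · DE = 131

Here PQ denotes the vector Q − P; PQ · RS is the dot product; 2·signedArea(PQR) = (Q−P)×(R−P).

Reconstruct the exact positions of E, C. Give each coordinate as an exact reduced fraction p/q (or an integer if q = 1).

1. E_x = -3  [BA ∥ ED ∩ AD ∥ BE]
2. E_y = -3  [BA ∥ ED ∩ AD ∥ BE]
   → E = (-3, -3)
3. C_x = 19  [DB ∥ CA ∩ BA ∥ DC]
4. C_y = -9  [DB ∥ CA ∩ BA ∥ DC]
   → C = (19, -9)

C = (19, -9)
E = (-3, -3)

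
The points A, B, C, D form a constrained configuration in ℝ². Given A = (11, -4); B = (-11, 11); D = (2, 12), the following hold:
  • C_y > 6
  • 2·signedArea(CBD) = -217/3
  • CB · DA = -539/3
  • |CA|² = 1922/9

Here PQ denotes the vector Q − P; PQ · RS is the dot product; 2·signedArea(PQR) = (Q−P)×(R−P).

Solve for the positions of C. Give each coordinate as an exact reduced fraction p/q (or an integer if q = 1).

1. C_x = 2/3  [CB · DA = -539/3 ∩ 2·signedArea(CBD) = -217/3]
2. C_y = 19/3  [CB · DA = -539/3 ∩ 2·signedArea(CBD) = -217/3]
   → C = (2/3, 19/3)

C = (2/3, 19/3)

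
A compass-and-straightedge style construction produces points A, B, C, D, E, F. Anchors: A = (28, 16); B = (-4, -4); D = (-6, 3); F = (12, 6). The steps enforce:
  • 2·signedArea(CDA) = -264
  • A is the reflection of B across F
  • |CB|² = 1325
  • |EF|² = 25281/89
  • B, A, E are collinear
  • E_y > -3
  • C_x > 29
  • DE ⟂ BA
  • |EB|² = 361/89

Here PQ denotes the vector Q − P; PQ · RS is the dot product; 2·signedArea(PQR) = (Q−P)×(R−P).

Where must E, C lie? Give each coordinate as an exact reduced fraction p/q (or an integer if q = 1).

C = (30, 9)
E = (-204/89, -261/89)

1. E_x = -204/89  [B, A, E are collinear ∩ DE ⟂ BA]
2. E_y = -261/89  [B, A, E are collinear ∩ DE ⟂ BA]
   → E = (-204/89, -261/89)
3. C_x = 30  [line -13·x + 34·y + 84 = 0 ∩ |CB|² = 1325]
4. C_y = 9  [line -13·x + 34·y + 84 = 0 ∩ |CB|² = 1325]
   → C = (30, 9)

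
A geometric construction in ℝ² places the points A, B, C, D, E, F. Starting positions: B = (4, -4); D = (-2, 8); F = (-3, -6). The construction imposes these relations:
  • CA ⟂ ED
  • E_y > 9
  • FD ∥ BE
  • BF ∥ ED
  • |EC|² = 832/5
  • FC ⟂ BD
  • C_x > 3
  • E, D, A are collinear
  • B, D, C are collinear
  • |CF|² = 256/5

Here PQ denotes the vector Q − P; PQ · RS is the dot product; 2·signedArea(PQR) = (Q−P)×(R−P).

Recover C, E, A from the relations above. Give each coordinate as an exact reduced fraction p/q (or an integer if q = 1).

A = (37/265, 2282/265)
C = (17/5, -14/5)
E = (5, 10)

1. C_x = 17/5  [B, D, C are collinear ∩ FC ⟂ BD]
2. C_y = -14/5  [B, D, C are collinear ∩ FC ⟂ BD]
   → C = (17/5, -14/5)
3. E_x = 5  [BF ∥ ED ∩ FD ∥ BE]
4. E_y = 10  [BF ∥ ED ∩ FD ∥ BE]
   → E = (5, 10)
5. A_x = 37/265  [E, D, A are collinear ∩ CA ⟂ ED]
6. A_y = 2282/265  [E, D, A are collinear ∩ CA ⟂ ED]
   → A = (37/265, 2282/265)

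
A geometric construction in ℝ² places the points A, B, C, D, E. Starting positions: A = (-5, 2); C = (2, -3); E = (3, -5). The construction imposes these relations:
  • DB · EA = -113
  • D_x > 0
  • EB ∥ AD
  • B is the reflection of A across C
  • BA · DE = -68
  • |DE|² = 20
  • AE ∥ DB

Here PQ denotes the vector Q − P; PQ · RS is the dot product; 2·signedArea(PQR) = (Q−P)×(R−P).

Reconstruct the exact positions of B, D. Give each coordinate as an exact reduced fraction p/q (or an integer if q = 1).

1. B_x = 9  [B is the reflection of A across C]
2. B_y = -8  [B is the reflection of A across C]
   → B = (9, -8)
3. D_x = 1  [AE ∥ DB ∩ EB ∥ AD]
4. D_y = -1  [AE ∥ DB ∩ EB ∥ AD]
   → D = (1, -1)

B = (9, -8)
D = (1, -1)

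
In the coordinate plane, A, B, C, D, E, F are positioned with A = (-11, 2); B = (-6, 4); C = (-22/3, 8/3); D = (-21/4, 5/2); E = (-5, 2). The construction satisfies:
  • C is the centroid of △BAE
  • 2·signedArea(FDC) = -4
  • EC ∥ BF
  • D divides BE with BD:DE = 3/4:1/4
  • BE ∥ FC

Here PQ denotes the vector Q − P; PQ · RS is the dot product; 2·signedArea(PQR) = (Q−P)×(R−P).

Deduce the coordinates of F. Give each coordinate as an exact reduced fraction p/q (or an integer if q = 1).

F = (-25/3, 14/3)

1. F_x = -25/3  [BE ∥ FC ∩ EC ∥ BF]
2. F_y = 14/3  [BE ∥ FC ∩ EC ∥ BF]
   → F = (-25/3, 14/3)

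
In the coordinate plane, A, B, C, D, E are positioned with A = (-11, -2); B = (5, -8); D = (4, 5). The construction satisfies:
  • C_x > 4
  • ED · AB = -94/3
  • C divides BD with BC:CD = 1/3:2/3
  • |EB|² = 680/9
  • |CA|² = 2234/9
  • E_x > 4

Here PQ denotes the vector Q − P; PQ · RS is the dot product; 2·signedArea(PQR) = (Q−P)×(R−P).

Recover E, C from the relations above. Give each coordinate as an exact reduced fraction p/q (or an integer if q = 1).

1. E_x = 13/3  [line -16·x + 6·y + 196/3 = 0 ∩ |EB|² = 680/9]
2. E_y = 2/3  [line -16·x + 6·y + 196/3 = 0 ∩ |EB|² = 680/9]
   → E = (13/3, 2/3)
3. C_x = 14/3  [C divides BD with BC:CD = 1/3:2/3]
4. C_y = -11/3  [C divides BD with BC:CD = 1/3:2/3]
   → C = (14/3, -11/3)

C = (14/3, -11/3)
E = (13/3, 2/3)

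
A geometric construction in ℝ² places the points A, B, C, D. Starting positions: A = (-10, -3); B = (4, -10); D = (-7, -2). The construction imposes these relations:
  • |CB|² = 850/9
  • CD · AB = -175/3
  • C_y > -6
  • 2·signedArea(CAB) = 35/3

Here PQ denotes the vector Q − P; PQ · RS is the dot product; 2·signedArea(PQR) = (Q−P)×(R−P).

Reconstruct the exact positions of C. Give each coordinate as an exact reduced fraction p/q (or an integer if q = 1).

C = (-13/3, -5)

1. C_x = -13/3  [2·signedArea(CAB) = 35/3 ∩ CD · AB = -175/3]
2. C_y = -5  [2·signedArea(CAB) = 35/3 ∩ CD · AB = -175/3]
   → C = (-13/3, -5)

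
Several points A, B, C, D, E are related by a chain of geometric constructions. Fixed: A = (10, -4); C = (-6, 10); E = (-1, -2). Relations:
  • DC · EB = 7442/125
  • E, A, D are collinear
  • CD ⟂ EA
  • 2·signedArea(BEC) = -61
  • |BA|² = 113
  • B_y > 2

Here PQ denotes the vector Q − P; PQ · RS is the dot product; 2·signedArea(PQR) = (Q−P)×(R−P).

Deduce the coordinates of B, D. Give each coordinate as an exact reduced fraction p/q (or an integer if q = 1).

1. B_x = 2  [line -12·x + -5·y + 39 = 0 ∩ |BA|² = 113]
2. B_y = 3  [line -12·x + -5·y + 39 = 0 ∩ |BA|² = 113]
   → B = (2, 3)
3. D_x = -994/125  [E, A, D are collinear ∩ CD ⟂ EA]
4. D_y = -92/125  [E, A, D are collinear ∩ CD ⟂ EA]
   → D = (-994/125, -92/125)

B = (2, 3)
D = (-994/125, -92/125)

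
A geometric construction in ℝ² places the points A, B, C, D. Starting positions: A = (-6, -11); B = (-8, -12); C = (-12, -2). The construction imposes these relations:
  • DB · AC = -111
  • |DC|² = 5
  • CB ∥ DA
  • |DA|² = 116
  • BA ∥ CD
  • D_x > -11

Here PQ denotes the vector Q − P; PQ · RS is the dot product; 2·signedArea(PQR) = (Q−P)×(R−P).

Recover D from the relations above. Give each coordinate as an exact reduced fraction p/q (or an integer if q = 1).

D = (-10, -1)

1. D_x = -10  [CB ∥ DA ∩ BA ∥ CD]
2. D_y = -1  [CB ∥ DA ∩ BA ∥ CD]
   → D = (-10, -1)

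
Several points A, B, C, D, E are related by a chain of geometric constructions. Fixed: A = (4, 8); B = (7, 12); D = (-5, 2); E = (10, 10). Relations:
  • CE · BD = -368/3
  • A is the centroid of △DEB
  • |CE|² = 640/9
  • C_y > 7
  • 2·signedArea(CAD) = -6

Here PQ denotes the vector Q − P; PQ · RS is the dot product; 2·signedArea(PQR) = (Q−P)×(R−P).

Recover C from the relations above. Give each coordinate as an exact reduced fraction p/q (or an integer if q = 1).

1. C_x = 2  [2·signedArea(CAD) = -6 ∩ CE · BD = -368/3]
2. C_y = 22/3  [2·signedArea(CAD) = -6 ∩ CE · BD = -368/3]
   → C = (2, 22/3)

C = (2, 22/3)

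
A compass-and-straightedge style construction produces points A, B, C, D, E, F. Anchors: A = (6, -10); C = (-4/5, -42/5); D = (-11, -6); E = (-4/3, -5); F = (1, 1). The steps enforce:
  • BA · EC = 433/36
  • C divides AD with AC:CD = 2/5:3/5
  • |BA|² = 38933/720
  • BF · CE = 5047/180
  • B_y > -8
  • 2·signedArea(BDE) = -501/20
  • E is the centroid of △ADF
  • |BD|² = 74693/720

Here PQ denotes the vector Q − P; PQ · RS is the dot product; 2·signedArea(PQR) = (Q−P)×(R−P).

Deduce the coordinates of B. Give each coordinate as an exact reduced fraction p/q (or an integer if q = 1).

1. B_x = -14/15  [BA · EC = 433/36 ∩ 2·signedArea(BDE) = -501/20]
2. B_y = -151/20  [BA · EC = 433/36 ∩ 2·signedArea(BDE) = -501/20]
   → B = (-14/15, -151/20)

B = (-14/15, -151/20)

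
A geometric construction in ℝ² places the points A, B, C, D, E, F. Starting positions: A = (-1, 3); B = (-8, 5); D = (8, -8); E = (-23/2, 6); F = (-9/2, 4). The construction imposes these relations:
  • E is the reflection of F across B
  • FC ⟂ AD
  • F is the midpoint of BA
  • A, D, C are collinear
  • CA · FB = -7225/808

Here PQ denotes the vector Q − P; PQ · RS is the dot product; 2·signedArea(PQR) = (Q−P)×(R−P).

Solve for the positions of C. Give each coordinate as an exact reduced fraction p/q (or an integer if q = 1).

1. C_x = -1169/404  [A, D, C are collinear ∩ FC ⟂ AD]
2. C_y = 2147/404  [A, D, C are collinear ∩ FC ⟂ AD]
   → C = (-1169/404, 2147/404)

C = (-1169/404, 2147/404)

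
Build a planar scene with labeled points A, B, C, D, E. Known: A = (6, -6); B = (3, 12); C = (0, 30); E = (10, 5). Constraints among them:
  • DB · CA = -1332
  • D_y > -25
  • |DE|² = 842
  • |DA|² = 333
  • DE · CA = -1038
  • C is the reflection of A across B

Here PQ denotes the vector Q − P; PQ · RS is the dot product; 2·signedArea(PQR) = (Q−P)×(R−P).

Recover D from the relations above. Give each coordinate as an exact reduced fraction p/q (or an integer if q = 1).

1. D_x = 9  [line -6·x + 36·y + 918 = 0 ∩ |DA|² = 333]
2. D_y = -24  [line -6·x + 36·y + 918 = 0 ∩ |DA|² = 333]
   → D = (9, -24)

D = (9, -24)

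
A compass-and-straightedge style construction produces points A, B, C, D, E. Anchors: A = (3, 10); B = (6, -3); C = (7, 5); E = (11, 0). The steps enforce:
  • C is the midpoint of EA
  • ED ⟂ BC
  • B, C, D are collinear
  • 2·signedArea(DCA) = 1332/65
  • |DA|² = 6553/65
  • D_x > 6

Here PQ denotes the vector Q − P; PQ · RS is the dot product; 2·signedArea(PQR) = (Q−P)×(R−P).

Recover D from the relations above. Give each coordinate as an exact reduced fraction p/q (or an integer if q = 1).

D = (419/65, 37/65)

1. D_x = 419/65  [B, C, D are collinear ∩ ED ⟂ BC]
2. D_y = 37/65  [B, C, D are collinear ∩ ED ⟂ BC]
   → D = (419/65, 37/65)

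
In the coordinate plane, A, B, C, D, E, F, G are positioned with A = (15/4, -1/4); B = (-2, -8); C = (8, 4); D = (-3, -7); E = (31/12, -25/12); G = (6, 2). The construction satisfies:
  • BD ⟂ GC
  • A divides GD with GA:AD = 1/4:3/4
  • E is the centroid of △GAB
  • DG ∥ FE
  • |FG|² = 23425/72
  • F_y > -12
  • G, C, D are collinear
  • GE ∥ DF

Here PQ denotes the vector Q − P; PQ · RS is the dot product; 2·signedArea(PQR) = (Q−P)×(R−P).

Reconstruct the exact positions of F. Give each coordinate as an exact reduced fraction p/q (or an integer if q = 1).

1. F_x = -77/12  [DG ∥ FE ∩ GE ∥ DF]
2. F_y = -133/12  [DG ∥ FE ∩ GE ∥ DF]
   → F = (-77/12, -133/12)

F = (-77/12, -133/12)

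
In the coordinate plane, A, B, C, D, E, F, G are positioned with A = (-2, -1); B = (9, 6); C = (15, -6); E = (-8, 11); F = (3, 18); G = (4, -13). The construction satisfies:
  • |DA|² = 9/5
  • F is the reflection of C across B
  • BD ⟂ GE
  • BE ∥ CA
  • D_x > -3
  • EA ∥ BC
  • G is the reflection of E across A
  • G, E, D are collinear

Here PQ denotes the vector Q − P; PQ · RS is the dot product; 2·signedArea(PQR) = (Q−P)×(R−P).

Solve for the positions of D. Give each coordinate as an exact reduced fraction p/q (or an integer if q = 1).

1. D_x = -13/5  [G, E, D are collinear ∩ BD ⟂ GE]
2. D_y = 1/5  [G, E, D are collinear ∩ BD ⟂ GE]
   → D = (-13/5, 1/5)

D = (-13/5, 1/5)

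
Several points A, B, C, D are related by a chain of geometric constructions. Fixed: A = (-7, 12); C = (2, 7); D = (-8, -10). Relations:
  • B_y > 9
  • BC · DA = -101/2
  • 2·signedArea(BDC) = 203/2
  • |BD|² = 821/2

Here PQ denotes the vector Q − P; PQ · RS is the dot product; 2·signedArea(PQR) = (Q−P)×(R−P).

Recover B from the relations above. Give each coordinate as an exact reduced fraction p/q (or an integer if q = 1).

B = (-5/2, 19/2)

1. B_x = -5/2  [2·signedArea(BDC) = 203/2 ∩ BC · DA = -101/2]
2. B_y = 19/2  [2·signedArea(BDC) = 203/2 ∩ BC · DA = -101/2]
   → B = (-5/2, 19/2)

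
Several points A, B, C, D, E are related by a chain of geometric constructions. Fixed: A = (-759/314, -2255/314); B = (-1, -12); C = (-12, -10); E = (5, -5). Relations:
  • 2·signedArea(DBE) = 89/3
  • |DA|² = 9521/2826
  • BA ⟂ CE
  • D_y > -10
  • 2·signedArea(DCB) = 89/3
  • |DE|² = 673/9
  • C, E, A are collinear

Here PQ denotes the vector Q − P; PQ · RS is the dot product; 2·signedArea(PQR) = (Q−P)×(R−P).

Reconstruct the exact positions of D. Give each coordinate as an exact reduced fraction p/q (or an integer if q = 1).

1. D_x = -8/3  [2·signedArea(DBE) = 89/3 ∩ 2·signedArea(DCB) = 89/3]
2. D_y = -9  [2·signedArea(DBE) = 89/3 ∩ 2·signedArea(DCB) = 89/3]
   → D = (-8/3, -9)

D = (-8/3, -9)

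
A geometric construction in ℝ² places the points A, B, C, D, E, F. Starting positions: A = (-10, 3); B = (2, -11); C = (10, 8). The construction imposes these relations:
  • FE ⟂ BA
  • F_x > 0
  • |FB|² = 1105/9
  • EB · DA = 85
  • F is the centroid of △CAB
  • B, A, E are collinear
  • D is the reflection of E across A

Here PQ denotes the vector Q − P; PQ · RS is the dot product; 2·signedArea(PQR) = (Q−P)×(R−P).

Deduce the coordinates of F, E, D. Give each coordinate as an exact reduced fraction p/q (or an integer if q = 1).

1. F_x = 2/3  [F is the centroid of △CAB]
2. F_y = 0  [F is the centroid of △CAB]
   → F = (2/3, 0)
3. E_x = -4  [B, A, E are collinear ∩ FE ⟂ BA]
4. E_y = -4  [B, A, E are collinear ∩ FE ⟂ BA]
   → E = (-4, -4)
5. D_x = -16  [D is the reflection of E across A]
6. D_y = 10  [D is the reflection of E across A]
   → D = (-16, 10)

D = (-16, 10)
E = (-4, -4)
F = (2/3, 0)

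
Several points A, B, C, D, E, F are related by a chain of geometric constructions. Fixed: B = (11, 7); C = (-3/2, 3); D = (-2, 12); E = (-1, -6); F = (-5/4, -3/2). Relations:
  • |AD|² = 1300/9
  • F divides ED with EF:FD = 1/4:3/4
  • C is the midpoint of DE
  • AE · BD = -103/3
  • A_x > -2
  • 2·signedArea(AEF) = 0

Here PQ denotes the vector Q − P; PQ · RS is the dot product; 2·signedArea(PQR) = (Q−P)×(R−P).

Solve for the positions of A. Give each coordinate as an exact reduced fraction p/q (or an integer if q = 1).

A = (-4/3, 0)

1. A_x = -4/3  [2·signedArea(AEF) = 0 ∩ AE · BD = -103/3]
2. A_y = 0  [2·signedArea(AEF) = 0 ∩ AE · BD = -103/3]
   → A = (-4/3, 0)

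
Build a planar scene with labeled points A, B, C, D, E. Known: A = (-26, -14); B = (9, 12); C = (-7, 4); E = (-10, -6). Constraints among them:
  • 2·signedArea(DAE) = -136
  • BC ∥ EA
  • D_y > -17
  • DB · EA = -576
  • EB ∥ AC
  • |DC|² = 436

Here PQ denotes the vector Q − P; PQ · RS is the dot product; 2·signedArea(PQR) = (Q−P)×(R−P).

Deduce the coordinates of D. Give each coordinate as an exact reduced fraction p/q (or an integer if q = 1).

D = (-13, -16)

1. D_x = -13  [2·signedArea(DAE) = -136 ∩ DB · EA = -576]
2. D_y = -16  [2·signedArea(DAE) = -136 ∩ DB · EA = -576]
   → D = (-13, -16)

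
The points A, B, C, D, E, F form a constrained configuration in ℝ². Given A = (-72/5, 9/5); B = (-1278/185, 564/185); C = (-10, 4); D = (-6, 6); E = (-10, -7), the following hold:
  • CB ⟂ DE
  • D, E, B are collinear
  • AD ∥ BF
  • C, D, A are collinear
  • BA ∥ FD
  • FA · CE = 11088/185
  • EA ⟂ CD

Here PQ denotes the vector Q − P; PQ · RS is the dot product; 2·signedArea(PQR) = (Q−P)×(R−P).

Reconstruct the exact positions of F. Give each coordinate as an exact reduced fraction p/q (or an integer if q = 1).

1. F_x = 276/185  [BA ∥ FD ∩ AD ∥ BF]
2. F_y = 1341/185  [BA ∥ FD ∩ AD ∥ BF]
   → F = (276/185, 1341/185)

F = (276/185, 1341/185)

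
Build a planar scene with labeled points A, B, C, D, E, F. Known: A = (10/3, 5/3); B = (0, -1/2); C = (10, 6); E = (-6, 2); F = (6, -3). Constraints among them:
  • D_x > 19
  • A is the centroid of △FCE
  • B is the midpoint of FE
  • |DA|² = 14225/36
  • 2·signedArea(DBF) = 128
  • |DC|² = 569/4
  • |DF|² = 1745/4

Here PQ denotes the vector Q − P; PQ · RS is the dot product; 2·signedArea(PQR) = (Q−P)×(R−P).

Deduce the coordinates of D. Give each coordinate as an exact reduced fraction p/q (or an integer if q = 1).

D = (20, 25/2)

1. D_x = 20  [line 5/2·x + 6·y + -125 = 0 ∩ |DC|² = 569/4]
2. D_y = 25/2  [line 5/2·x + 6·y + -125 = 0 ∩ |DC|² = 569/4]
   → D = (20, 25/2)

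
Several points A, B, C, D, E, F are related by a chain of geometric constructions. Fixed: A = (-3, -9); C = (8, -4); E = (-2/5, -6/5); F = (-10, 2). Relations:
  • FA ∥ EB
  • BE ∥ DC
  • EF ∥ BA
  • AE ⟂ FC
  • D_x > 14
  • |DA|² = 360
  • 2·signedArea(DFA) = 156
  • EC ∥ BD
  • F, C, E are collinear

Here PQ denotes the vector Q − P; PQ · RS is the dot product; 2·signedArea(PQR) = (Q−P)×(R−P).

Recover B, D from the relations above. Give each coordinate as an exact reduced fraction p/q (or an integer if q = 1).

1. B_x = 33/5  [EF ∥ BA ∩ FA ∥ EB]
2. B_y = -61/5  [EF ∥ BA ∩ FA ∥ EB]
   → B = (33/5, -61/5)
3. D_x = 15  [BE ∥ DC ∩ EC ∥ BD]
4. D_y = -15  [BE ∥ DC ∩ EC ∥ BD]
   → D = (15, -15)

B = (33/5, -61/5)
D = (15, -15)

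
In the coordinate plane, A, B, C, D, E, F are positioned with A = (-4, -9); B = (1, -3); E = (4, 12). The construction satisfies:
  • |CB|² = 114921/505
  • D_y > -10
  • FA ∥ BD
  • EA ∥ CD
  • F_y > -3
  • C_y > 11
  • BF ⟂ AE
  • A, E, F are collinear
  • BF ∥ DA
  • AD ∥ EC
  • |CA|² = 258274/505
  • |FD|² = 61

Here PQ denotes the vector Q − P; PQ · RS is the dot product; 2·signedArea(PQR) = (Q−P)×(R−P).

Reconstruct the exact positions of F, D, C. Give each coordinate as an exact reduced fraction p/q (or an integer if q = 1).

1. F_x = -692/505  [A, E, F are collinear ∩ BF ⟂ AE]
2. F_y = -1059/505  [A, E, F are collinear ∩ BF ⟂ AE]
   → F = (-692/505, -1059/505)
3. D_x = -823/505  [BF ∥ DA ∩ FA ∥ BD]
4. D_y = -5001/505  [BF ∥ DA ∩ FA ∥ BD]
   → D = (-823/505, -5001/505)
5. C_x = 3217/505  [EA ∥ CD ∩ AD ∥ EC]
6. C_y = 5604/505  [EA ∥ CD ∩ AD ∥ EC]
   → C = (3217/505, 5604/505)

C = (3217/505, 5604/505)
D = (-823/505, -5001/505)
F = (-692/505, -1059/505)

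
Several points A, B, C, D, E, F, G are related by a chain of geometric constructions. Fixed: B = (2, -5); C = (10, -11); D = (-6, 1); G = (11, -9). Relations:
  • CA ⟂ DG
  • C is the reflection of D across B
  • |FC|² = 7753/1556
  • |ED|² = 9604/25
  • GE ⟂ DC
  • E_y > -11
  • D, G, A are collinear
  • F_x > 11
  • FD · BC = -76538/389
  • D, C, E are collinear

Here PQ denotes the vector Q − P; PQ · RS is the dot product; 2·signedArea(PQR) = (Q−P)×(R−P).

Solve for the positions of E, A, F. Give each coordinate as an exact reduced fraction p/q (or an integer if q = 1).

1. E_x = 242/25  [D, C, E are collinear ∩ GE ⟂ DC]
2. E_y = -269/25  [D, C, E are collinear ∩ GE ⟂ DC]
   → E = (242/25, -269/25)
3. A_x = 4330/389  [D, G, A are collinear ∩ CA ⟂ DG]
4. A_y = -3531/389  [D, G, A are collinear ∩ CA ⟂ DG]
   → A = (4330/389, -3531/389)
5. F_x = 8609/778  [line -8·x + 6·y + 55532/389 = 0 ∩ |FC|² = 7753/1556]
6. F_y = -3516/389  [line -8·x + 6·y + 55532/389 = 0 ∩ |FC|² = 7753/1556]
   → F = (8609/778, -3516/389)

A = (4330/389, -3531/389)
E = (242/25, -269/25)
F = (8609/778, -3516/389)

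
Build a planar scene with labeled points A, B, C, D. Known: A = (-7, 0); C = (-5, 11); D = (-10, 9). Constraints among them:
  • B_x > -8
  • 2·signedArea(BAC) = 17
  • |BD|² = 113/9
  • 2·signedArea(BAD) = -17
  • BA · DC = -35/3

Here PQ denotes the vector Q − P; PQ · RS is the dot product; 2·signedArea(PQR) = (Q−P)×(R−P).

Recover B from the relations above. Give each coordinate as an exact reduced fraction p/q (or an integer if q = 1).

B = (-22/3, 20/3)

1. B_x = -22/3  [BA · DC = -35/3 ∩ 2·signedArea(BAD) = -17]
2. B_y = 20/3  [BA · DC = -35/3 ∩ 2·signedArea(BAD) = -17]
   → B = (-22/3, 20/3)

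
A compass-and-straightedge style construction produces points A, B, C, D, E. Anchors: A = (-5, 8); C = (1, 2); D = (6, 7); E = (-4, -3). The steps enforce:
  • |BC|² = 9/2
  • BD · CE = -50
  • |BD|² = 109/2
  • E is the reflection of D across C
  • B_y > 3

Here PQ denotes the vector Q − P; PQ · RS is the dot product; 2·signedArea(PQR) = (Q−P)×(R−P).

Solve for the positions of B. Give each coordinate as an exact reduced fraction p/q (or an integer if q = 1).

1. B_x = -1/2  [line 5·x + 5·y + -15 = 0 ∩ |BD|² = 109/2]
2. B_y = 7/2  [line 5·x + 5·y + -15 = 0 ∩ |BD|² = 109/2]
   → B = (-1/2, 7/2)

B = (-1/2, 7/2)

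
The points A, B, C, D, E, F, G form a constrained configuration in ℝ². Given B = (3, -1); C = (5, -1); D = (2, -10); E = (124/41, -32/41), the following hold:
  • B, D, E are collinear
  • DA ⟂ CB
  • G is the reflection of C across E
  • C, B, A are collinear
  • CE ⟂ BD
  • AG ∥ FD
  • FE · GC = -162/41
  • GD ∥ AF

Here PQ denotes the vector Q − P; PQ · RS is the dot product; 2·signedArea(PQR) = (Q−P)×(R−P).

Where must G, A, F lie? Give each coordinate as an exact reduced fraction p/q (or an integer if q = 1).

A = (2, -1)
F = (121/41, -428/41)
G = (43/41, -23/41)

1. G_x = 43/41  [G is the reflection of C across E]
2. G_y = -23/41  [G is the reflection of C across E]
   → G = (43/41, -23/41)
3. A_x = 2  [C, B, A are collinear ∩ DA ⟂ CB]
4. A_y = -1  [C, B, A are collinear ∩ DA ⟂ CB]
   → A = (2, -1)
5. F_x = 121/41  [AG ∥ FD ∩ GD ∥ AF]
6. F_y = -428/41  [AG ∥ FD ∩ GD ∥ AF]
   → F = (121/41, -428/41)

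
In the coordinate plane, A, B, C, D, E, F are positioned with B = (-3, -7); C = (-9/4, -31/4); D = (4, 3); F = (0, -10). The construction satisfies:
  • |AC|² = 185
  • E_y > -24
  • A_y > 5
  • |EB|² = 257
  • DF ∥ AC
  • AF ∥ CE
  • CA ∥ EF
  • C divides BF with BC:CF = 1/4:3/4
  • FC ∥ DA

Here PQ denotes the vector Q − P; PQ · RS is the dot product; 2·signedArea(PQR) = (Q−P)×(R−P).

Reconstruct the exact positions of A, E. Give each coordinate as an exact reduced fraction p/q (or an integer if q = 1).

A = (7/4, 21/4)
E = (-4, -23)

1. A_x = 7/4  [DF ∥ AC ∩ FC ∥ DA]
2. A_y = 21/4  [DF ∥ AC ∩ FC ∥ DA]
   → A = (7/4, 21/4)
3. E_x = -4  [CA ∥ EF ∩ AF ∥ CE]
4. E_y = -23  [CA ∥ EF ∩ AF ∥ CE]
   → E = (-4, -23)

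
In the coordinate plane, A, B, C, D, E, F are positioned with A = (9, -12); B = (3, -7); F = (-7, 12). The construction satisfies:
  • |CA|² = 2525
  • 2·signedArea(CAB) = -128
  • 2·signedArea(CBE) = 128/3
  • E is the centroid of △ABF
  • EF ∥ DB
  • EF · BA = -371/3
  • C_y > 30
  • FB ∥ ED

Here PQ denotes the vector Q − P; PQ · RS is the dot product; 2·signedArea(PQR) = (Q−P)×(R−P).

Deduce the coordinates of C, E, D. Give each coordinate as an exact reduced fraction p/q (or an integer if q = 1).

1. C_x = -17  [line -5·x + -6·y + 101 = 0 ∩ |CA|² = 2525]
2. C_y = 31  [line -5·x + -6·y + 101 = 0 ∩ |CA|² = 2525]
   → C = (-17, 31)
3. E_x = 5/3  [2·signedArea(CBE) = 128/3 ∩ E is the centroid of △ABF]
4. E_y = -7/3  [2·signedArea(CBE) = 128/3 ∩ E is the centroid of △ABF]
   → E = (5/3, -7/3)
5. D_x = 35/3  [EF ∥ DB ∩ FB ∥ ED]
6. D_y = -64/3  [EF ∥ DB ∩ FB ∥ ED]
   → D = (35/3, -64/3)

C = (-17, 31)
D = (35/3, -64/3)
E = (5/3, -7/3)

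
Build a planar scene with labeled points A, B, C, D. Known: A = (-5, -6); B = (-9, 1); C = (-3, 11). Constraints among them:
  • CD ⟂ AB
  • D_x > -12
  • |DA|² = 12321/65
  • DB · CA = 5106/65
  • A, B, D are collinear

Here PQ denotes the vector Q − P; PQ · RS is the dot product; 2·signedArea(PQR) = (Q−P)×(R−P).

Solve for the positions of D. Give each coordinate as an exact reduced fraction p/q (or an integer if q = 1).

D = (-769/65, 387/65)

1. D_x = -769/65  [A, B, D are collinear ∩ CD ⟂ AB]
2. D_y = 387/65  [A, B, D are collinear ∩ CD ⟂ AB]
   → D = (-769/65, 387/65)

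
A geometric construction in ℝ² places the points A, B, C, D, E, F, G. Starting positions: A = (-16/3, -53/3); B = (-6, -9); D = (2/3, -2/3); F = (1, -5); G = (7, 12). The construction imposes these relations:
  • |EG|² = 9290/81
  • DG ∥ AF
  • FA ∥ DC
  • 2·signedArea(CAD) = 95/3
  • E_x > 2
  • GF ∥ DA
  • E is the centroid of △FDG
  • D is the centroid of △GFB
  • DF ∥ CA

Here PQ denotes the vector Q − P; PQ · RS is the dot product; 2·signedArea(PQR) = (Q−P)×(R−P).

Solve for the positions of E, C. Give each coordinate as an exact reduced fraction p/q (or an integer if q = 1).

C = (-17/3, -40/3)
E = (26/9, 19/9)

1. E_x = 26/9  [E is the centroid of △FDG]
2. E_y = 19/9  [E is the centroid of △FDG]
   → E = (26/9, 19/9)
3. C_x = -17/3  [DF ∥ CA ∩ FA ∥ DC]
4. C_y = -40/3  [DF ∥ CA ∩ FA ∥ DC]
   → C = (-17/3, -40/3)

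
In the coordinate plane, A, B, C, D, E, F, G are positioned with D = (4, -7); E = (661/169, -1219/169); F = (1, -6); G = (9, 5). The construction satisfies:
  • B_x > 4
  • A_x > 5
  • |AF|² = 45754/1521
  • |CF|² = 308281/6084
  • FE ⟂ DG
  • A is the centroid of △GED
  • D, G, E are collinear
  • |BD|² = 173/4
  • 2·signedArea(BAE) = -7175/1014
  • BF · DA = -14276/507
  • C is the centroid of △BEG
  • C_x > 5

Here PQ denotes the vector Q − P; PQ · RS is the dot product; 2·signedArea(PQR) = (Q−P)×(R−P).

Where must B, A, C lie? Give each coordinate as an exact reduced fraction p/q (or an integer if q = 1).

1. A_x = 2858/507  [A is the centroid of △GED]
2. A_y = -519/169  [A is the centroid of △GED]
   → A = (2858/507, -519/169)
3. B_x = 5  [2·signedArea(BAE) = -7175/1014 ∩ BF · DA = -14276/507]
4. B_y = -1/2  [2·signedArea(BAE) = -7175/1014 ∩ BF · DA = -14276/507]
   → B = (5, -1/2)
5. C_x = 1009/169  [C is the centroid of △BEG]
6. C_y = -917/1014  [C is the centroid of △BEG]
   → C = (1009/169, -917/1014)

A = (2858/507, -519/169)
B = (5, -1/2)
C = (1009/169, -917/1014)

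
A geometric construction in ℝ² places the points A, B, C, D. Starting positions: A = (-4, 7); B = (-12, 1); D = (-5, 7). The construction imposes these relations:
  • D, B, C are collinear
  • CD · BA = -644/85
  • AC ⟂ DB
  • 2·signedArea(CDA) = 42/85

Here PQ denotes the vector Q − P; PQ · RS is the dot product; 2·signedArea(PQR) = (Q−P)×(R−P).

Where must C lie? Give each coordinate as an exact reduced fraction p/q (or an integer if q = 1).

1. C_x = -376/85  [D, B, C are collinear ∩ AC ⟂ DB]
2. C_y = 637/85  [D, B, C are collinear ∩ AC ⟂ DB]
   → C = (-376/85, 637/85)

C = (-376/85, 637/85)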